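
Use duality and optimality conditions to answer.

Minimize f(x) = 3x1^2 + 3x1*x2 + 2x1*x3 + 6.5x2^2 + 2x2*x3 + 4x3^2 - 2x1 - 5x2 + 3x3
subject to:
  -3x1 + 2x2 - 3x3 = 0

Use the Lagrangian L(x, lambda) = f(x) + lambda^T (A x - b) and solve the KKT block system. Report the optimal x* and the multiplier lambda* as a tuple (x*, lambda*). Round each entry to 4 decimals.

Form the Lagrangian:
  L(x, lambda) = (1/2) x^T Q x + c^T x + lambda^T (A x - b)
Stationarity (grad_x L = 0): Q x + c + A^T lambda = 0.
Primal feasibility: A x = b.

This gives the KKT block system:
  [ Q   A^T ] [ x     ]   [-c ]
  [ A    0  ] [ lambda ] = [ b ]

Solving the linear system:
  x*      = (0.5737, 0.2456, -0.4099)
  lambda* = (0.453)
  f(x*)   = -1.8026

x* = (0.5737, 0.2456, -0.4099), lambda* = (0.453)


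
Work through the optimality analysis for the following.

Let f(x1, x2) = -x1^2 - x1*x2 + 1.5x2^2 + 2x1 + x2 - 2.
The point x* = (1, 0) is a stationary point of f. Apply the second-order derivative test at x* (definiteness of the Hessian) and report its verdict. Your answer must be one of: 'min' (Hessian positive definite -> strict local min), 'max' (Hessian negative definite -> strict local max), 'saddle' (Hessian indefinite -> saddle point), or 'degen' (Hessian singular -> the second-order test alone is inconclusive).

Compute the Hessian H = grad^2 f:
  H = [[-2, -1], [-1, 3]]
Verify stationarity: grad f(x*) = H x* + g = (0, 0).
Eigenvalues of H: -2.1926, 3.1926.
Eigenvalues have mixed signs, so H is indefinite -> x* is a saddle point.

saddle


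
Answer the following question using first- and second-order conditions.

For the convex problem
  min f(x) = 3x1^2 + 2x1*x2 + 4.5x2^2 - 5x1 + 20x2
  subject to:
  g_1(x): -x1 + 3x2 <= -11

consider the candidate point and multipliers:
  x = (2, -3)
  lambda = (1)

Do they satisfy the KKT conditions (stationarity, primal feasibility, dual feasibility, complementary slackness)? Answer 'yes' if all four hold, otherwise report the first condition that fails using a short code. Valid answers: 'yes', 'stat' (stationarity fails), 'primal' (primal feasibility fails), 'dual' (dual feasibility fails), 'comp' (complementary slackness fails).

Gradient of f: grad f(x) = Q x + c = (1, -3)
Constraint values g_i(x) = a_i^T x - b_i:
  g_1((2, -3)) = 0
Stationarity residual: grad f(x) + sum_i lambda_i a_i = (0, 0)
  -> stationarity OK
Primal feasibility (all g_i <= 0): OK
Dual feasibility (all lambda_i >= 0): OK
Complementary slackness (lambda_i * g_i(x) = 0 for all i): OK

Verdict: yes, KKT holds.

yes


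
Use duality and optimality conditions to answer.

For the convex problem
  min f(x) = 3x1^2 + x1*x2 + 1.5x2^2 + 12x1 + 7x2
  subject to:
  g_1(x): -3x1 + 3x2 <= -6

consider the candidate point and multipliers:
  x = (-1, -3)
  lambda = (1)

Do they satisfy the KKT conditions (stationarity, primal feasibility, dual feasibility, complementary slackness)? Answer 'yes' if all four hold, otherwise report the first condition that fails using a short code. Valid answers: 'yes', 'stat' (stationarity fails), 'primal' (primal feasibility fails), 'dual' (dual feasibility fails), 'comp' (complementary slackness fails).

Gradient of f: grad f(x) = Q x + c = (3, -3)
Constraint values g_i(x) = a_i^T x - b_i:
  g_1((-1, -3)) = 0
Stationarity residual: grad f(x) + sum_i lambda_i a_i = (0, 0)
  -> stationarity OK
Primal feasibility (all g_i <= 0): OK
Dual feasibility (all lambda_i >= 0): OK
Complementary slackness (lambda_i * g_i(x) = 0 for all i): OK

Verdict: yes, KKT holds.

yes


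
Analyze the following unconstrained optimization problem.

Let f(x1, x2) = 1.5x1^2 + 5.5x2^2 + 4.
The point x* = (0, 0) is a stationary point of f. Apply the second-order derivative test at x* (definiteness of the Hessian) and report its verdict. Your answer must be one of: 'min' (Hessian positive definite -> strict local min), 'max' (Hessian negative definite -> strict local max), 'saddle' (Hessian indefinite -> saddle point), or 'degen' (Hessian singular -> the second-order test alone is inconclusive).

Compute the Hessian H = grad^2 f:
  H = [[3, 0], [0, 11]]
Verify stationarity: grad f(x*) = H x* + g = (0, 0).
Eigenvalues of H: 3, 11.
Both eigenvalues > 0, so H is positive definite -> x* is a strict local min.

min


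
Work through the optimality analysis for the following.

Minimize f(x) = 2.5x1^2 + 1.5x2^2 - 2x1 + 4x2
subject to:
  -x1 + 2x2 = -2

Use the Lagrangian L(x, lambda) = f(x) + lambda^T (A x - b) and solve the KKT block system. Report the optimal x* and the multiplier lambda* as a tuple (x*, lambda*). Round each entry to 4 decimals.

Form the Lagrangian:
  L(x, lambda) = (1/2) x^T Q x + c^T x + lambda^T (A x - b)
Stationarity (grad_x L = 0): Q x + c + A^T lambda = 0.
Primal feasibility: A x = b.

This gives the KKT block system:
  [ Q   A^T ] [ x     ]   [-c ]
  [ A    0  ] [ lambda ] = [ b ]

Solving the linear system:
  x*      = (0.2609, -0.8696)
  lambda* = (-0.6957)
  f(x*)   = -2.6957

x* = (0.2609, -0.8696), lambda* = (-0.6957)


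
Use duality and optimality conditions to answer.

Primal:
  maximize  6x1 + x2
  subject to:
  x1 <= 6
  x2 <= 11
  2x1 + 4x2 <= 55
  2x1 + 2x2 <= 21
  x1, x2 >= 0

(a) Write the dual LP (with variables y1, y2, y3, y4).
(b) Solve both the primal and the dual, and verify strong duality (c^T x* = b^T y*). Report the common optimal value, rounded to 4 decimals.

The standard primal-dual pair for 'max c^T x s.t. A x <= b, x >= 0' is:
  Dual:  min b^T y  s.t.  A^T y >= c,  y >= 0.

So the dual LP is:
  minimize  6y1 + 11y2 + 55y3 + 21y4
  subject to:
    y1 + 2y3 + 2y4 >= 6
    y2 + 4y3 + 2y4 >= 1
    y1, y2, y3, y4 >= 0

Solving the primal: x* = (6, 4.5).
  primal value c^T x* = 40.5.
Solving the dual: y* = (5, 0, 0, 0.5).
  dual value b^T y* = 40.5.
Strong duality: c^T x* = b^T y*. Confirmed.

40.5


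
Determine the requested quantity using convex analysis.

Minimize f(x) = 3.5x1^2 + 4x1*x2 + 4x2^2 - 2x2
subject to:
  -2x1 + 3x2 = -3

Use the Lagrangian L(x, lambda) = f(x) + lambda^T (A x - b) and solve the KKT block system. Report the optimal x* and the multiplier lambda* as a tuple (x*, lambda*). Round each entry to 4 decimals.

Form the Lagrangian:
  L(x, lambda) = (1/2) x^T Q x + c^T x + lambda^T (A x - b)
Stationarity (grad_x L = 0): Q x + c + A^T lambda = 0.
Primal feasibility: A x = b.

This gives the KKT block system:
  [ Q   A^T ] [ x     ]   [-c ]
  [ A    0  ] [ lambda ] = [ b ]

Solving the linear system:
  x*      = (0.6713, -0.5524)
  lambda* = (1.2448)
  f(x*)   = 2.4196

x* = (0.6713, -0.5524), lambda* = (1.2448)


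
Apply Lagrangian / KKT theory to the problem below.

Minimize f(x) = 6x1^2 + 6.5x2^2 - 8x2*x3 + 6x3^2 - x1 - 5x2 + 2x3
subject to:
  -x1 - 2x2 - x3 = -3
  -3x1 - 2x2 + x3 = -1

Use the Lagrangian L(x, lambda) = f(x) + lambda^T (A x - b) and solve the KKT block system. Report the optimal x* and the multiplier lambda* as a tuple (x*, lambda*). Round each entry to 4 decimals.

Form the Lagrangian:
  L(x, lambda) = (1/2) x^T Q x + c^T x + lambda^T (A x - b)
Stationarity (grad_x L = 0): Q x + c + A^T lambda = 0.
Primal feasibility: A x = b.

This gives the KKT block system:
  [ Q   A^T ] [ x     ]   [-c ]
  [ A    0  ] [ lambda ] = [ b ]

Solving the linear system:
  x*      = (-0.0943, 1.0943, 0.9057)
  lambda* = (2.5519, -1.5613)
  f(x*)   = 1.2642

x* = (-0.0943, 1.0943, 0.9057), lambda* = (2.5519, -1.5613)


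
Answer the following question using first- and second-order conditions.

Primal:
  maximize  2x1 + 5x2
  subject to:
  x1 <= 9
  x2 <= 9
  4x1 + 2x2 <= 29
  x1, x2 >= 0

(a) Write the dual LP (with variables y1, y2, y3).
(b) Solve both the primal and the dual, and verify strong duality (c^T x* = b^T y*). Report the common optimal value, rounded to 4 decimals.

The standard primal-dual pair for 'max c^T x s.t. A x <= b, x >= 0' is:
  Dual:  min b^T y  s.t.  A^T y >= c,  y >= 0.

So the dual LP is:
  minimize  9y1 + 9y2 + 29y3
  subject to:
    y1 + 4y3 >= 2
    y2 + 2y3 >= 5
    y1, y2, y3 >= 0

Solving the primal: x* = (2.75, 9).
  primal value c^T x* = 50.5.
Solving the dual: y* = (0, 4, 0.5).
  dual value b^T y* = 50.5.
Strong duality: c^T x* = b^T y*. Confirmed.

50.5


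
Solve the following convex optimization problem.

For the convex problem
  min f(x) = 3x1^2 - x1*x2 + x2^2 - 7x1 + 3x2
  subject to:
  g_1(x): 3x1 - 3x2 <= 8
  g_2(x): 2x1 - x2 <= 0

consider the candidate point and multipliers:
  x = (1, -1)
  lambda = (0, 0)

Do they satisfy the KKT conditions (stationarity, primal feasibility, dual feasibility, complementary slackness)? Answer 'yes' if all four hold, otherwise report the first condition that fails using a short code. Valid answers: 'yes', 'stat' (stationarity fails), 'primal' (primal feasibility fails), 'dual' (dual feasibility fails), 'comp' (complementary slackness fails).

Gradient of f: grad f(x) = Q x + c = (0, 0)
Constraint values g_i(x) = a_i^T x - b_i:
  g_1((1, -1)) = -2
  g_2((1, -1)) = 3
Stationarity residual: grad f(x) + sum_i lambda_i a_i = (0, 0)
  -> stationarity OK
Primal feasibility (all g_i <= 0): FAILS
Dual feasibility (all lambda_i >= 0): OK
Complementary slackness (lambda_i * g_i(x) = 0 for all i): OK

Verdict: the first failing condition is primal_feasibility -> primal.

primal


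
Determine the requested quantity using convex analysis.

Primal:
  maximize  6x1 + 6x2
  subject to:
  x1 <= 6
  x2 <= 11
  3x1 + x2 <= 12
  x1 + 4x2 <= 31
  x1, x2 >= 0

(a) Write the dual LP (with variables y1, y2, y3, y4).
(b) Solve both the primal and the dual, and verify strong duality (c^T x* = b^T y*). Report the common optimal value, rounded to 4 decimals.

The standard primal-dual pair for 'max c^T x s.t. A x <= b, x >= 0' is:
  Dual:  min b^T y  s.t.  A^T y >= c,  y >= 0.

So the dual LP is:
  minimize  6y1 + 11y2 + 12y3 + 31y4
  subject to:
    y1 + 3y3 + y4 >= 6
    y2 + y3 + 4y4 >= 6
    y1, y2, y3, y4 >= 0

Solving the primal: x* = (1.5455, 7.3636).
  primal value c^T x* = 53.4545.
Solving the dual: y* = (0, 0, 1.6364, 1.0909).
  dual value b^T y* = 53.4545.
Strong duality: c^T x* = b^T y*. Confirmed.

53.4545


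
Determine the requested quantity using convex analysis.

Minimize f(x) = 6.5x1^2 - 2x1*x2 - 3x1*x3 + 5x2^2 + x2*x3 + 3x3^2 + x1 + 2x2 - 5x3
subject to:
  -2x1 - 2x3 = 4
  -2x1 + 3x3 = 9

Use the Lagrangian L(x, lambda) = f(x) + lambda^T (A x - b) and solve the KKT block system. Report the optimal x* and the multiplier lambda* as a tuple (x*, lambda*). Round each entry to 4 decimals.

Form the Lagrangian:
  L(x, lambda) = (1/2) x^T Q x + c^T x + lambda^T (A x - b)
Stationarity (grad_x L = 0): Q x + c + A^T lambda = 0.
Primal feasibility: A x = b.

This gives the KKT block system:
  [ Q   A^T ] [ x     ]   [-c ]
  [ A    0  ] [ lambda ] = [ b ]

Solving the linear system:
  x*      = (-3, -0.9, 1)
  lambda* = (-9.94, -9.66)
  f(x*)   = 58.45

x* = (-3, -0.9, 1), lambda* = (-9.94, -9.66)


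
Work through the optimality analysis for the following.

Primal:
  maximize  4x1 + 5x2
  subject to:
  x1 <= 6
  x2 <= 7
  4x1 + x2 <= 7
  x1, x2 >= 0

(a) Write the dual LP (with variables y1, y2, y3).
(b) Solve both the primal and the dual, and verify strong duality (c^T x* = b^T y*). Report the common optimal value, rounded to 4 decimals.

The standard primal-dual pair for 'max c^T x s.t. A x <= b, x >= 0' is:
  Dual:  min b^T y  s.t.  A^T y >= c,  y >= 0.

So the dual LP is:
  minimize  6y1 + 7y2 + 7y3
  subject to:
    y1 + 4y3 >= 4
    y2 + y3 >= 5
    y1, y2, y3 >= 0

Solving the primal: x* = (0, 7).
  primal value c^T x* = 35.
Solving the dual: y* = (0, 4, 1).
  dual value b^T y* = 35.
Strong duality: c^T x* = b^T y*. Confirmed.

35


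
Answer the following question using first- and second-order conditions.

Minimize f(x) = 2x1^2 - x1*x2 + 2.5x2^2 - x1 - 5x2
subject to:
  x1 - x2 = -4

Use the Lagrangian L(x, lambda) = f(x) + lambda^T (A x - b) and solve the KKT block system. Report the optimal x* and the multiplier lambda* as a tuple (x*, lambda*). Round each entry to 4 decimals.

Form the Lagrangian:
  L(x, lambda) = (1/2) x^T Q x + c^T x + lambda^T (A x - b)
Stationarity (grad_x L = 0): Q x + c + A^T lambda = 0.
Primal feasibility: A x = b.

This gives the KKT block system:
  [ Q   A^T ] [ x     ]   [-c ]
  [ A    0  ] [ lambda ] = [ b ]

Solving the linear system:
  x*      = (-1.4286, 2.5714)
  lambda* = (9.2857)
  f(x*)   = 12.8571

x* = (-1.4286, 2.5714), lambda* = (9.2857)


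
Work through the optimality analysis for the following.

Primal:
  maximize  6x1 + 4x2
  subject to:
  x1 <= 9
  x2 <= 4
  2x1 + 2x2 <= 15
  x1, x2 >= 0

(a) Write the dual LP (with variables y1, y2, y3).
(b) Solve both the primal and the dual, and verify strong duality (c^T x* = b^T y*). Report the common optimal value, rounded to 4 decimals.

The standard primal-dual pair for 'max c^T x s.t. A x <= b, x >= 0' is:
  Dual:  min b^T y  s.t.  A^T y >= c,  y >= 0.

So the dual LP is:
  minimize  9y1 + 4y2 + 15y3
  subject to:
    y1 + 2y3 >= 6
    y2 + 2y3 >= 4
    y1, y2, y3 >= 0

Solving the primal: x* = (7.5, 0).
  primal value c^T x* = 45.
Solving the dual: y* = (0, 0, 3).
  dual value b^T y* = 45.
Strong duality: c^T x* = b^T y*. Confirmed.

45


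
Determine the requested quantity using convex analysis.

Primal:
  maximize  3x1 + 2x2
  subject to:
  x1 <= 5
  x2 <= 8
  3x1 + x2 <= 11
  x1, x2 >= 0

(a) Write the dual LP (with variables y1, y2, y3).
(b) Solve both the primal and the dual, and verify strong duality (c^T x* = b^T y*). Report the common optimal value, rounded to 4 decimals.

The standard primal-dual pair for 'max c^T x s.t. A x <= b, x >= 0' is:
  Dual:  min b^T y  s.t.  A^T y >= c,  y >= 0.

So the dual LP is:
  minimize  5y1 + 8y2 + 11y3
  subject to:
    y1 + 3y3 >= 3
    y2 + y3 >= 2
    y1, y2, y3 >= 0

Solving the primal: x* = (1, 8).
  primal value c^T x* = 19.
Solving the dual: y* = (0, 1, 1).
  dual value b^T y* = 19.
Strong duality: c^T x* = b^T y*. Confirmed.

19


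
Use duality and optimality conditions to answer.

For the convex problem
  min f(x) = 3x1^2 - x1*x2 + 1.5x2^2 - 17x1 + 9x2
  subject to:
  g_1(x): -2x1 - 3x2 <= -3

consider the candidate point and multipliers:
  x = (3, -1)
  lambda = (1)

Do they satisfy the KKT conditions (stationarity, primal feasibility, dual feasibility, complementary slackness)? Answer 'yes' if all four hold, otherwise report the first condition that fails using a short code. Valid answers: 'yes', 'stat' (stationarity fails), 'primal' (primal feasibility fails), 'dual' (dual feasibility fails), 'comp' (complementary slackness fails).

Gradient of f: grad f(x) = Q x + c = (2, 3)
Constraint values g_i(x) = a_i^T x - b_i:
  g_1((3, -1)) = 0
Stationarity residual: grad f(x) + sum_i lambda_i a_i = (0, 0)
  -> stationarity OK
Primal feasibility (all g_i <= 0): OK
Dual feasibility (all lambda_i >= 0): OK
Complementary slackness (lambda_i * g_i(x) = 0 for all i): OK

Verdict: yes, KKT holds.

yes


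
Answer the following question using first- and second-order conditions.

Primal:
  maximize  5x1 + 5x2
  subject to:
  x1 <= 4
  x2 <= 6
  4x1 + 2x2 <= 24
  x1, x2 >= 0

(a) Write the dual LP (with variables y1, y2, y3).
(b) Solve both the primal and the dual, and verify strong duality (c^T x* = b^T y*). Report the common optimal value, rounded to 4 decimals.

The standard primal-dual pair for 'max c^T x s.t. A x <= b, x >= 0' is:
  Dual:  min b^T y  s.t.  A^T y >= c,  y >= 0.

So the dual LP is:
  minimize  4y1 + 6y2 + 24y3
  subject to:
    y1 + 4y3 >= 5
    y2 + 2y3 >= 5
    y1, y2, y3 >= 0

Solving the primal: x* = (3, 6).
  primal value c^T x* = 45.
Solving the dual: y* = (0, 2.5, 1.25).
  dual value b^T y* = 45.
Strong duality: c^T x* = b^T y*. Confirmed.

45


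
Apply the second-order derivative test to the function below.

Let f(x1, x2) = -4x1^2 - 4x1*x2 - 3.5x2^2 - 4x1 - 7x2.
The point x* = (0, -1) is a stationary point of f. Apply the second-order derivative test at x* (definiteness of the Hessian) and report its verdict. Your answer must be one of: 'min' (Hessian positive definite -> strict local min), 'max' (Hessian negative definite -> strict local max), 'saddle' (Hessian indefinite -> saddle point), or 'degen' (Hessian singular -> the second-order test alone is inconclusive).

Compute the Hessian H = grad^2 f:
  H = [[-8, -4], [-4, -7]]
Verify stationarity: grad f(x*) = H x* + g = (0, 0).
Eigenvalues of H: -11.5311, -3.4689.
Both eigenvalues < 0, so H is negative definite -> x* is a strict local max.

max


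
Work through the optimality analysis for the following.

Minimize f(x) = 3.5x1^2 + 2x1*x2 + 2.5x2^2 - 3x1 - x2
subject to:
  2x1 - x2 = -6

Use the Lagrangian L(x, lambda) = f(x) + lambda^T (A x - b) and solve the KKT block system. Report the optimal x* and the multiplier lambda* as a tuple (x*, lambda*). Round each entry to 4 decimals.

Form the Lagrangian:
  L(x, lambda) = (1/2) x^T Q x + c^T x + lambda^T (A x - b)
Stationarity (grad_x L = 0): Q x + c + A^T lambda = 0.
Primal feasibility: A x = b.

This gives the KKT block system:
  [ Q   A^T ] [ x     ]   [-c ]
  [ A    0  ] [ lambda ] = [ b ]

Solving the linear system:
  x*      = (-1.9143, 2.1714)
  lambda* = (6.0286)
  f(x*)   = 19.8714

x* = (-1.9143, 2.1714), lambda* = (6.0286)


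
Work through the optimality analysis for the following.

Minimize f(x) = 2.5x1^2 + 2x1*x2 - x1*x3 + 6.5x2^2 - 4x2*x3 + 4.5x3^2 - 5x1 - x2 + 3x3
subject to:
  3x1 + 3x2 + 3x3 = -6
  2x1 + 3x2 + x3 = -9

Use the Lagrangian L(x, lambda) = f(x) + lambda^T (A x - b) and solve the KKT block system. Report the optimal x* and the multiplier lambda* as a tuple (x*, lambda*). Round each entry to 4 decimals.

Form the Lagrangian:
  L(x, lambda) = (1/2) x^T Q x + c^T x + lambda^T (A x - b)
Stationarity (grad_x L = 0): Q x + c + A^T lambda = 0.
Primal feasibility: A x = b.

This gives the KKT block system:
  [ Q   A^T ] [ x     ]   [-c ]
  [ A    0  ] [ lambda ] = [ b ]

Solving the linear system:
  x*      = (0.3333, -3.6667, 1.3333)
  lambda* = (-23.5556, 41.3333)
  f(x*)   = 118.3333

x* = (0.3333, -3.6667, 1.3333), lambda* = (-23.5556, 41.3333)


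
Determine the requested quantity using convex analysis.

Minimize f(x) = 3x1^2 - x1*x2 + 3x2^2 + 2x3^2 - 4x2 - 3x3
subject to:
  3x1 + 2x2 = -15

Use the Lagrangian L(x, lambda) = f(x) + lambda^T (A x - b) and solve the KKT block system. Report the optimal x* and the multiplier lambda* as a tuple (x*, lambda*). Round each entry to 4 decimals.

Form the Lagrangian:
  L(x, lambda) = (1/2) x^T Q x + c^T x + lambda^T (A x - b)
Stationarity (grad_x L = 0): Q x + c + A^T lambda = 0.
Primal feasibility: A x = b.

This gives the KKT block system:
  [ Q   A^T ] [ x     ]   [-c ]
  [ A    0  ] [ lambda ] = [ b ]

Solving the linear system:
  x*      = (-3.6, -2.1, 0.75)
  lambda* = (6.5)
  f(x*)   = 51.825

x* = (-3.6, -2.1, 0.75), lambda* = (6.5)


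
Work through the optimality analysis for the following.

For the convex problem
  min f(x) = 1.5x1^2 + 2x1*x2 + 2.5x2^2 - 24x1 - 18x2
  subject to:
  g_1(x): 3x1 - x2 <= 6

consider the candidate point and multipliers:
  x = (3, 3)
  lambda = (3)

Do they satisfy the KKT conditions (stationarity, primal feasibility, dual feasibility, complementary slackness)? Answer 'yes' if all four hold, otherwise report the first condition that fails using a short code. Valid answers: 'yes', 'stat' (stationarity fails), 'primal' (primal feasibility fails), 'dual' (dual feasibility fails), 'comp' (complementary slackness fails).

Gradient of f: grad f(x) = Q x + c = (-9, 3)
Constraint values g_i(x) = a_i^T x - b_i:
  g_1((3, 3)) = 0
Stationarity residual: grad f(x) + sum_i lambda_i a_i = (0, 0)
  -> stationarity OK
Primal feasibility (all g_i <= 0): OK
Dual feasibility (all lambda_i >= 0): OK
Complementary slackness (lambda_i * g_i(x) = 0 for all i): OK

Verdict: yes, KKT holds.

yes


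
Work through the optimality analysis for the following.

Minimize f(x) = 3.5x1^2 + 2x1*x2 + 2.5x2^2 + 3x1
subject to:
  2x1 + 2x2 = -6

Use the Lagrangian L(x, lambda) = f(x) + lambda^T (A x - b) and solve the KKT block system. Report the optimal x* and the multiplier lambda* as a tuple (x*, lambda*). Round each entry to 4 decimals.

Form the Lagrangian:
  L(x, lambda) = (1/2) x^T Q x + c^T x + lambda^T (A x - b)
Stationarity (grad_x L = 0): Q x + c + A^T lambda = 0.
Primal feasibility: A x = b.

This gives the KKT block system:
  [ Q   A^T ] [ x     ]   [-c ]
  [ A    0  ] [ lambda ] = [ b ]

Solving the linear system:
  x*      = (-1.5, -1.5)
  lambda* = (5.25)
  f(x*)   = 13.5

x* = (-1.5, -1.5), lambda* = (5.25)


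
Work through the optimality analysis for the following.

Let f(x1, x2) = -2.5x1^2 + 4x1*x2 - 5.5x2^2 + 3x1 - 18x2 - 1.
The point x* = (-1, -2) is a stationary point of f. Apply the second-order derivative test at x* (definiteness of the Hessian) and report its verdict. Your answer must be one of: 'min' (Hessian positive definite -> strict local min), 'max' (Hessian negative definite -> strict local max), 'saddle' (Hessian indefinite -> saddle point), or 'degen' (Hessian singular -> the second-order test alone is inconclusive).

Compute the Hessian H = grad^2 f:
  H = [[-5, 4], [4, -11]]
Verify stationarity: grad f(x*) = H x* + g = (0, 0).
Eigenvalues of H: -13, -3.
Both eigenvalues < 0, so H is negative definite -> x* is a strict local max.

max


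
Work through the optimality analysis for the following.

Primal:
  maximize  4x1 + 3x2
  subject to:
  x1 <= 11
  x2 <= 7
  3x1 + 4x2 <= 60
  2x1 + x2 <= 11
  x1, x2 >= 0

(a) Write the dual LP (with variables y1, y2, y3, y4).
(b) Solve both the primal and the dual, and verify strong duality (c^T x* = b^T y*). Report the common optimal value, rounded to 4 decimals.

The standard primal-dual pair for 'max c^T x s.t. A x <= b, x >= 0' is:
  Dual:  min b^T y  s.t.  A^T y >= c,  y >= 0.

So the dual LP is:
  minimize  11y1 + 7y2 + 60y3 + 11y4
  subject to:
    y1 + 3y3 + 2y4 >= 4
    y2 + 4y3 + y4 >= 3
    y1, y2, y3, y4 >= 0

Solving the primal: x* = (2, 7).
  primal value c^T x* = 29.
Solving the dual: y* = (0, 1, 0, 2).
  dual value b^T y* = 29.
Strong duality: c^T x* = b^T y*. Confirmed.

29


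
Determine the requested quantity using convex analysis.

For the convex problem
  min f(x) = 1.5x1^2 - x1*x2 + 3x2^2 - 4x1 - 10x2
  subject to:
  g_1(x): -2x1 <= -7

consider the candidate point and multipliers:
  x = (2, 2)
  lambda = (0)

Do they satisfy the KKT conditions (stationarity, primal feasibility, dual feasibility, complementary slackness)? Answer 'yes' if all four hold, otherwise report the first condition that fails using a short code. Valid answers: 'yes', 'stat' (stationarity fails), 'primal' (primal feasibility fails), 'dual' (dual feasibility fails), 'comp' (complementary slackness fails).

Gradient of f: grad f(x) = Q x + c = (0, 0)
Constraint values g_i(x) = a_i^T x - b_i:
  g_1((2, 2)) = 3
Stationarity residual: grad f(x) + sum_i lambda_i a_i = (0, 0)
  -> stationarity OK
Primal feasibility (all g_i <= 0): FAILS
Dual feasibility (all lambda_i >= 0): OK
Complementary slackness (lambda_i * g_i(x) = 0 for all i): OK

Verdict: the first failing condition is primal_feasibility -> primal.

primal


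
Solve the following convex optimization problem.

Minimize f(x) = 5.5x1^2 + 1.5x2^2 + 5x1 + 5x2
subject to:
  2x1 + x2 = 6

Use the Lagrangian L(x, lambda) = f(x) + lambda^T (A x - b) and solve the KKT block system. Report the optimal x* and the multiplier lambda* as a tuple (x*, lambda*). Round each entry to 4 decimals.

Form the Lagrangian:
  L(x, lambda) = (1/2) x^T Q x + c^T x + lambda^T (A x - b)
Stationarity (grad_x L = 0): Q x + c + A^T lambda = 0.
Primal feasibility: A x = b.

This gives the KKT block system:
  [ Q   A^T ] [ x     ]   [-c ]
  [ A    0  ] [ lambda ] = [ b ]

Solving the linear system:
  x*      = (1.7826, 2.4348)
  lambda* = (-12.3043)
  f(x*)   = 47.4565

x* = (1.7826, 2.4348), lambda* = (-12.3043)


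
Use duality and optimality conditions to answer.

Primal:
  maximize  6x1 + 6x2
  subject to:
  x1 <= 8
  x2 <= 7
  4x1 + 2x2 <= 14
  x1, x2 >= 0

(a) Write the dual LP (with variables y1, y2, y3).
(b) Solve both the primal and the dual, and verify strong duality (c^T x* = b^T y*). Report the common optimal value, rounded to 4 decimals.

The standard primal-dual pair for 'max c^T x s.t. A x <= b, x >= 0' is:
  Dual:  min b^T y  s.t.  A^T y >= c,  y >= 0.

So the dual LP is:
  minimize  8y1 + 7y2 + 14y3
  subject to:
    y1 + 4y3 >= 6
    y2 + 2y3 >= 6
    y1, y2, y3 >= 0

Solving the primal: x* = (0, 7).
  primal value c^T x* = 42.
Solving the dual: y* = (0, 3, 1.5).
  dual value b^T y* = 42.
Strong duality: c^T x* = b^T y*. Confirmed.

42


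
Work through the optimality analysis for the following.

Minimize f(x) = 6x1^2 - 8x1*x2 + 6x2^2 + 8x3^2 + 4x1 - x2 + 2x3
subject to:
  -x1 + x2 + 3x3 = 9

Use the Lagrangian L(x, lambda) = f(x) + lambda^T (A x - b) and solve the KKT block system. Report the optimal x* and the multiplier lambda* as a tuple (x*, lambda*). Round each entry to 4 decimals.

Form the Lagrangian:
  L(x, lambda) = (1/2) x^T Q x + c^T x + lambda^T (A x - b)
Stationarity (grad_x L = 0): Q x + c + A^T lambda = 0.
Primal feasibility: A x = b.

This gives the KKT block system:
  [ Q   A^T ] [ x     ]   [-c ]
  [ A    0  ] [ lambda ] = [ b ]

Solving the linear system:
  x*      = (-1.1887, 0.4387, 2.4575)
  lambda* = (-13.7736)
  f(x*)   = 61.842

x* = (-1.1887, 0.4387, 2.4575), lambda* = (-13.7736)


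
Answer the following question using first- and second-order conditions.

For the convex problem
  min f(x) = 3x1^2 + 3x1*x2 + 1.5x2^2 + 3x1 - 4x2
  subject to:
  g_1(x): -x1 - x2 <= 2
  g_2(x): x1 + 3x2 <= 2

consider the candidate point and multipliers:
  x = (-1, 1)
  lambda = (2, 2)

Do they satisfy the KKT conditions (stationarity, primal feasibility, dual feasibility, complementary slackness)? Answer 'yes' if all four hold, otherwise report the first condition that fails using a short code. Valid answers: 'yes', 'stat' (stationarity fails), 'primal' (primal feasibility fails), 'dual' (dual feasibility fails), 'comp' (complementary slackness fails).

Gradient of f: grad f(x) = Q x + c = (0, -4)
Constraint values g_i(x) = a_i^T x - b_i:
  g_1((-1, 1)) = -2
  g_2((-1, 1)) = 0
Stationarity residual: grad f(x) + sum_i lambda_i a_i = (0, 0)
  -> stationarity OK
Primal feasibility (all g_i <= 0): OK
Dual feasibility (all lambda_i >= 0): OK
Complementary slackness (lambda_i * g_i(x) = 0 for all i): FAILS

Verdict: the first failing condition is complementary_slackness -> comp.

comp


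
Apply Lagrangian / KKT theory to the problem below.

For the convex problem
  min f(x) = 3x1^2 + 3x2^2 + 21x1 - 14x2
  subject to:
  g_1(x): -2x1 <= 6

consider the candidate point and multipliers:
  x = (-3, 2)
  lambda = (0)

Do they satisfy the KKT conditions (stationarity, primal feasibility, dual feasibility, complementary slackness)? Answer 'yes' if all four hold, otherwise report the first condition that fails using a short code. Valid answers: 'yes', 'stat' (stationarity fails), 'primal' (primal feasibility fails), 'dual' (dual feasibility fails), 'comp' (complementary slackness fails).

Gradient of f: grad f(x) = Q x + c = (3, -2)
Constraint values g_i(x) = a_i^T x - b_i:
  g_1((-3, 2)) = 0
Stationarity residual: grad f(x) + sum_i lambda_i a_i = (3, -2)
  -> stationarity FAILS
Primal feasibility (all g_i <= 0): OK
Dual feasibility (all lambda_i >= 0): OK
Complementary slackness (lambda_i * g_i(x) = 0 for all i): OK

Verdict: the first failing condition is stationarity -> stat.

stat


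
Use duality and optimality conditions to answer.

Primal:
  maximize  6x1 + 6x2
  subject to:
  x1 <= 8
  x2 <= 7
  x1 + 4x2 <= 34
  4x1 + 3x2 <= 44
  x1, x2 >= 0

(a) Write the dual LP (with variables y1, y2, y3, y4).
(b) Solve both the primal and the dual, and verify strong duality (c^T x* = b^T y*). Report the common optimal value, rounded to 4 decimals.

The standard primal-dual pair for 'max c^T x s.t. A x <= b, x >= 0' is:
  Dual:  min b^T y  s.t.  A^T y >= c,  y >= 0.

So the dual LP is:
  minimize  8y1 + 7y2 + 34y3 + 44y4
  subject to:
    y1 + y3 + 4y4 >= 6
    y2 + 4y3 + 3y4 >= 6
    y1, y2, y3, y4 >= 0

Solving the primal: x* = (5.75, 7).
  primal value c^T x* = 76.5.
Solving the dual: y* = (0, 1.5, 0, 1.5).
  dual value b^T y* = 76.5.
Strong duality: c^T x* = b^T y*. Confirmed.

76.5


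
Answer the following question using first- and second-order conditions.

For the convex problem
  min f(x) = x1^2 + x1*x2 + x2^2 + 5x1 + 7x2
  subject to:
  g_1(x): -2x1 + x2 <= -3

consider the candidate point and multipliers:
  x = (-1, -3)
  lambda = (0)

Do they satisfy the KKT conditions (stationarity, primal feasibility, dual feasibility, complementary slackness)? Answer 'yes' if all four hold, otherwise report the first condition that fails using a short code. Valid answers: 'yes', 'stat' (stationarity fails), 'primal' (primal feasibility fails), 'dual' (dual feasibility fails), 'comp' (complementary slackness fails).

Gradient of f: grad f(x) = Q x + c = (0, 0)
Constraint values g_i(x) = a_i^T x - b_i:
  g_1((-1, -3)) = 2
Stationarity residual: grad f(x) + sum_i lambda_i a_i = (0, 0)
  -> stationarity OK
Primal feasibility (all g_i <= 0): FAILS
Dual feasibility (all lambda_i >= 0): OK
Complementary slackness (lambda_i * g_i(x) = 0 for all i): OK

Verdict: the first failing condition is primal_feasibility -> primal.

primal


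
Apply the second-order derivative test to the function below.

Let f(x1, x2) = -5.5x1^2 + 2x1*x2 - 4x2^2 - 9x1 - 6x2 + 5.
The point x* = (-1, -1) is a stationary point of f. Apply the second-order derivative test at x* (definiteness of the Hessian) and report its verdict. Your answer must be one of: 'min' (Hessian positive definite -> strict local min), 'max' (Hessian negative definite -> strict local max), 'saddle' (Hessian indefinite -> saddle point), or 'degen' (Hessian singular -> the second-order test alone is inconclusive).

Compute the Hessian H = grad^2 f:
  H = [[-11, 2], [2, -8]]
Verify stationarity: grad f(x*) = H x* + g = (0, 0).
Eigenvalues of H: -12, -7.
Both eigenvalues < 0, so H is negative definite -> x* is a strict local max.

max


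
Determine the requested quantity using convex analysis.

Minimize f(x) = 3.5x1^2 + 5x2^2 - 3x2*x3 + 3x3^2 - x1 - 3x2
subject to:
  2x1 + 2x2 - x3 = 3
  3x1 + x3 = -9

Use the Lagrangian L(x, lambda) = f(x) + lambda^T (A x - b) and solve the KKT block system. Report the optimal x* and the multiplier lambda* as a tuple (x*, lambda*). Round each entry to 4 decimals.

Form the Lagrangian:
  L(x, lambda) = (1/2) x^T Q x + c^T x + lambda^T (A x - b)
Stationarity (grad_x L = 0): Q x + c + A^T lambda = 0.
Primal feasibility: A x = b.

This gives the KKT block system:
  [ Q   A^T ] [ x     ]   [-c ]
  [ A    0  ] [ lambda ] = [ b ]

Solving the linear system:
  x*      = (-1.8981, 1.7452, -3.3057)
  lambda* = (-12.1847, 12.8854)
  f(x*)   = 74.5924

x* = (-1.8981, 1.7452, -3.3057), lambda* = (-12.1847, 12.8854)


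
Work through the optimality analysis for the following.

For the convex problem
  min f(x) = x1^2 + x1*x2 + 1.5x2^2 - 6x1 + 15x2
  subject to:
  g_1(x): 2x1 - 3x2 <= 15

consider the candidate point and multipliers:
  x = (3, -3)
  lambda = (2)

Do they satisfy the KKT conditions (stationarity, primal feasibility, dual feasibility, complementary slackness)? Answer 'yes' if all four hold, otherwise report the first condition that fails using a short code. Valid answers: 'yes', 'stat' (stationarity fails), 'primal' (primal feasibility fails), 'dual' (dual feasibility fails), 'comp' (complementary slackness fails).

Gradient of f: grad f(x) = Q x + c = (-3, 9)
Constraint values g_i(x) = a_i^T x - b_i:
  g_1((3, -3)) = 0
Stationarity residual: grad f(x) + sum_i lambda_i a_i = (1, 3)
  -> stationarity FAILS
Primal feasibility (all g_i <= 0): OK
Dual feasibility (all lambda_i >= 0): OK
Complementary slackness (lambda_i * g_i(x) = 0 for all i): OK

Verdict: the first failing condition is stationarity -> stat.

stat


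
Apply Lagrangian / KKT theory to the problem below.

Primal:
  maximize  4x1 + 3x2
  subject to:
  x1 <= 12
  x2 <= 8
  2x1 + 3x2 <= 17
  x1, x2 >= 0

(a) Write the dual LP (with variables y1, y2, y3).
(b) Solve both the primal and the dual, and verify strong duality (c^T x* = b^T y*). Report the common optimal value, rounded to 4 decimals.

The standard primal-dual pair for 'max c^T x s.t. A x <= b, x >= 0' is:
  Dual:  min b^T y  s.t.  A^T y >= c,  y >= 0.

So the dual LP is:
  minimize  12y1 + 8y2 + 17y3
  subject to:
    y1 + 2y3 >= 4
    y2 + 3y3 >= 3
    y1, y2, y3 >= 0

Solving the primal: x* = (8.5, 0).
  primal value c^T x* = 34.
Solving the dual: y* = (0, 0, 2).
  dual value b^T y* = 34.
Strong duality: c^T x* = b^T y*. Confirmed.

34


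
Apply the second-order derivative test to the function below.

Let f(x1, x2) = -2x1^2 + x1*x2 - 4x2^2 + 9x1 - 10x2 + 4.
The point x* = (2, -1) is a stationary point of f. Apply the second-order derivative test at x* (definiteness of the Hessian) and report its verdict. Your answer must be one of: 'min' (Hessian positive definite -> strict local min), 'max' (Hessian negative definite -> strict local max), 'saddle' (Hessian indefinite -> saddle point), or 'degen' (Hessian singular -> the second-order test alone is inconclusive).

Compute the Hessian H = grad^2 f:
  H = [[-4, 1], [1, -8]]
Verify stationarity: grad f(x*) = H x* + g = (0, 0).
Eigenvalues of H: -8.2361, -3.7639.
Both eigenvalues < 0, so H is negative definite -> x* is a strict local max.

max


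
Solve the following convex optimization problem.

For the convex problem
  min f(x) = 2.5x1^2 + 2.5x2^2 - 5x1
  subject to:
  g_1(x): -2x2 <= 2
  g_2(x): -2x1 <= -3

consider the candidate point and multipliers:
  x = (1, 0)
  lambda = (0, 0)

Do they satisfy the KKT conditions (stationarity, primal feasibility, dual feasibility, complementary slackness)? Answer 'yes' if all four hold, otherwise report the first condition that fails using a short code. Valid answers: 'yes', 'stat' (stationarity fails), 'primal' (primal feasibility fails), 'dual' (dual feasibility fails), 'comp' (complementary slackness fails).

Gradient of f: grad f(x) = Q x + c = (0, 0)
Constraint values g_i(x) = a_i^T x - b_i:
  g_1((1, 0)) = -2
  g_2((1, 0)) = 1
Stationarity residual: grad f(x) + sum_i lambda_i a_i = (0, 0)
  -> stationarity OK
Primal feasibility (all g_i <= 0): FAILS
Dual feasibility (all lambda_i >= 0): OK
Complementary slackness (lambda_i * g_i(x) = 0 for all i): OK

Verdict: the first failing condition is primal_feasibility -> primal.

primal


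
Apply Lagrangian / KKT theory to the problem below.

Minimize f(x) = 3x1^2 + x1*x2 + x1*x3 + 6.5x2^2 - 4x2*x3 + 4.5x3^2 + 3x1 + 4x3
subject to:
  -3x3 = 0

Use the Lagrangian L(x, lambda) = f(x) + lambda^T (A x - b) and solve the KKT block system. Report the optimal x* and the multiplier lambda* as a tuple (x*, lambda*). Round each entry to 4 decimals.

Form the Lagrangian:
  L(x, lambda) = (1/2) x^T Q x + c^T x + lambda^T (A x - b)
Stationarity (grad_x L = 0): Q x + c + A^T lambda = 0.
Primal feasibility: A x = b.

This gives the KKT block system:
  [ Q   A^T ] [ x     ]   [-c ]
  [ A    0  ] [ lambda ] = [ b ]

Solving the linear system:
  x*      = (-0.5065, 0.039, 0)
  lambda* = (1.1126)
  f(x*)   = -0.7597

x* = (-0.5065, 0.039, 0), lambda* = (1.1126)


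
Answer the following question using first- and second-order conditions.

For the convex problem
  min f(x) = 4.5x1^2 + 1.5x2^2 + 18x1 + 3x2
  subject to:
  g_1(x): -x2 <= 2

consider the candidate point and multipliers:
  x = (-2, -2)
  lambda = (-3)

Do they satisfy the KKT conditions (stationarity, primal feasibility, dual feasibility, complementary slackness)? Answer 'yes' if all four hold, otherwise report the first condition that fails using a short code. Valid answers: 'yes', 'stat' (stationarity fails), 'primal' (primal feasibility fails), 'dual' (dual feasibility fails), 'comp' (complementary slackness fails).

Gradient of f: grad f(x) = Q x + c = (0, -3)
Constraint values g_i(x) = a_i^T x - b_i:
  g_1((-2, -2)) = 0
Stationarity residual: grad f(x) + sum_i lambda_i a_i = (0, 0)
  -> stationarity OK
Primal feasibility (all g_i <= 0): OK
Dual feasibility (all lambda_i >= 0): FAILS
Complementary slackness (lambda_i * g_i(x) = 0 for all i): OK

Verdict: the first failing condition is dual_feasibility -> dual.

dual


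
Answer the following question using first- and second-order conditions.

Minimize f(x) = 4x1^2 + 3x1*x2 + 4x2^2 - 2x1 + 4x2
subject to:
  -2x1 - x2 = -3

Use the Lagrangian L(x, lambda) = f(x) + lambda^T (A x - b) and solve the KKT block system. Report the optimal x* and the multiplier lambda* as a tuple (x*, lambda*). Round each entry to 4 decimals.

Form the Lagrangian:
  L(x, lambda) = (1/2) x^T Q x + c^T x + lambda^T (A x - b)
Stationarity (grad_x L = 0): Q x + c + A^T lambda = 0.
Primal feasibility: A x = b.

This gives the KKT block system:
  [ Q   A^T ] [ x     ]   [-c ]
  [ A    0  ] [ lambda ] = [ b ]

Solving the linear system:
  x*      = (1.75, -0.5)
  lambda* = (5.25)
  f(x*)   = 5.125

x* = (1.75, -0.5), lambda* = (5.25)


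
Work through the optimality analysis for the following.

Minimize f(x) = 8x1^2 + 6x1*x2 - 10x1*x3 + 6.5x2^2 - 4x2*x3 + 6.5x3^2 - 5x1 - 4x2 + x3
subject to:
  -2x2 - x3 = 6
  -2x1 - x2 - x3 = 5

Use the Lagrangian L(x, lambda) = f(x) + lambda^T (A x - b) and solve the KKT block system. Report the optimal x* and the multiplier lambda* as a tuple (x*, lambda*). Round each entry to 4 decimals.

Form the Lagrangian:
  L(x, lambda) = (1/2) x^T Q x + c^T x + lambda^T (A x - b)
Stationarity (grad_x L = 0): Q x + c + A^T lambda = 0.
Primal feasibility: A x = b.

This gives the KKT block system:
  [ Q   A^T ] [ x     ]   [-c ]
  [ A    0  ] [ lambda ] = [ b ]

Solving the linear system:
  x*      = (-0.4842, -1.9685, -2.0631)
  lambda* = (-11.1396, -1.964)
  f(x*)   = 42.4448

x* = (-0.4842, -1.9685, -2.0631), lambda* = (-11.1396, -1.964)


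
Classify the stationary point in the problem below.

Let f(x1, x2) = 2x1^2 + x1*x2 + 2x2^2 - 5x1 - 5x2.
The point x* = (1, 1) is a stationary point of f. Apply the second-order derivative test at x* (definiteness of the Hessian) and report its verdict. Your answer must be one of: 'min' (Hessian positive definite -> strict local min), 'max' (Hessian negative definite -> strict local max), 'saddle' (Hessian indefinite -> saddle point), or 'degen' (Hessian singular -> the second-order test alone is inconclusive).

Compute the Hessian H = grad^2 f:
  H = [[4, 1], [1, 4]]
Verify stationarity: grad f(x*) = H x* + g = (0, 0).
Eigenvalues of H: 3, 5.
Both eigenvalues > 0, so H is positive definite -> x* is a strict local min.

min


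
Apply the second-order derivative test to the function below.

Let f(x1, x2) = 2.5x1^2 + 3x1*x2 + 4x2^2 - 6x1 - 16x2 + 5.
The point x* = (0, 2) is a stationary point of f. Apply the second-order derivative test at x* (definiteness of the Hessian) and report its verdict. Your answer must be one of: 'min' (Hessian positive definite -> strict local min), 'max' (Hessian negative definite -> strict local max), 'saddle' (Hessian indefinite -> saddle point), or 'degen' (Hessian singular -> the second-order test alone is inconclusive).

Compute the Hessian H = grad^2 f:
  H = [[5, 3], [3, 8]]
Verify stationarity: grad f(x*) = H x* + g = (0, 0).
Eigenvalues of H: 3.1459, 9.8541.
Both eigenvalues > 0, so H is positive definite -> x* is a strict local min.

min


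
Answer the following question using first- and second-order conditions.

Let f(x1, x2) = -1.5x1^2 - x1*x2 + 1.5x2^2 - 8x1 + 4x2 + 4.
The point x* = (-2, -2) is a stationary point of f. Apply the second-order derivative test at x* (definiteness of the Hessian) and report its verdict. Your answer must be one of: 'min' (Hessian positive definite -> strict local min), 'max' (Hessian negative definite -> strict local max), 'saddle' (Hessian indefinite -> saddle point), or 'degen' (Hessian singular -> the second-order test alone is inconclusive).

Compute the Hessian H = grad^2 f:
  H = [[-3, -1], [-1, 3]]
Verify stationarity: grad f(x*) = H x* + g = (0, 0).
Eigenvalues of H: -3.1623, 3.1623.
Eigenvalues have mixed signs, so H is indefinite -> x* is a saddle point.

saddle


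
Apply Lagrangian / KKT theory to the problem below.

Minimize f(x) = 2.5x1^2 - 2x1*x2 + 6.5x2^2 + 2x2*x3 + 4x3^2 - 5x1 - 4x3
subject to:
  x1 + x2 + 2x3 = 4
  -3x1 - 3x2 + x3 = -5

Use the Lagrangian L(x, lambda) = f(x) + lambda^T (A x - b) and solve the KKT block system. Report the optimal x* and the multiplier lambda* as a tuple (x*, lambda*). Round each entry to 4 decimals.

Form the Lagrangian:
  L(x, lambda) = (1/2) x^T Q x + c^T x + lambda^T (A x - b)
Stationarity (grad_x L = 0): Q x + c + A^T lambda = 0.
Primal feasibility: A x = b.

This gives the KKT block system:
  [ Q   A^T ] [ x     ]   [-c ]
  [ A    0  ] [ lambda ] = [ b ]

Solving the linear system:
  x*      = (1.6818, 0.3182, 1)
  lambda* = (-2.3831, 0.1299)
  f(x*)   = -1.1136

x* = (1.6818, 0.3182, 1), lambda* = (-2.3831, 0.1299)
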